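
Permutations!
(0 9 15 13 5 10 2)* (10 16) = (0 9 15 13 5 16 10 2) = [9, 1, 0, 3, 4, 16, 6, 7, 8, 15, 2, 11, 12, 5, 14, 13, 10]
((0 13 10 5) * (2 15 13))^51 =((0 2 15 13 10 5))^51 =(0 13)(2 10)(5 15)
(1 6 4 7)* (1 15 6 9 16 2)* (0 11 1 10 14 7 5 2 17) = (0 11 1 9 16 17)(2 10 14 7 15 6 4 5) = [11, 9, 10, 3, 5, 2, 4, 15, 8, 16, 14, 1, 12, 13, 7, 6, 17, 0]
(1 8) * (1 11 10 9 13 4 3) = (1 8 11 10 9 13 4 3) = [0, 8, 2, 1, 3, 5, 6, 7, 11, 13, 9, 10, 12, 4]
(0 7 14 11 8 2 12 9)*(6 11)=(0 7 14 6 11 8 2 12 9)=[7, 1, 12, 3, 4, 5, 11, 14, 2, 0, 10, 8, 9, 13, 6]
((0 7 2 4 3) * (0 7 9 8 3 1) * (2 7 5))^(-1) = ((0 9 8 3 5 2 4 1))^(-1) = (0 1 4 2 5 3 8 9)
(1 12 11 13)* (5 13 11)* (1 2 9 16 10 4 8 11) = (1 12 5 13 2 9 16 10 4 8 11) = [0, 12, 9, 3, 8, 13, 6, 7, 11, 16, 4, 1, 5, 2, 14, 15, 10]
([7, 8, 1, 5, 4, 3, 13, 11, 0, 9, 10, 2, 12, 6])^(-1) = (0 8 1 2 11 7)(3 5)(6 13)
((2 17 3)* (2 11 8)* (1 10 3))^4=(1 8 10 2 3 17 11)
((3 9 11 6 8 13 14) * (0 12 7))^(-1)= ((0 12 7)(3 9 11 6 8 13 14))^(-1)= (0 7 12)(3 14 13 8 6 11 9)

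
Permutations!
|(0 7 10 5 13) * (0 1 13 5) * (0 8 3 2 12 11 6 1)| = |(0 7 10 8 3 2 12 11 6 1 13)| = 11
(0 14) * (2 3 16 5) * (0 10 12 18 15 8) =(0 14 10 12 18 15 8)(2 3 16 5) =[14, 1, 3, 16, 4, 2, 6, 7, 0, 9, 12, 11, 18, 13, 10, 8, 5, 17, 15]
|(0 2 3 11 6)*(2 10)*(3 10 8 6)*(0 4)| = 4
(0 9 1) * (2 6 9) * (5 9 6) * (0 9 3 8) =(0 2 5 3 8)(1 9) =[2, 9, 5, 8, 4, 3, 6, 7, 0, 1]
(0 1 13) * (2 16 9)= (0 1 13)(2 16 9)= [1, 13, 16, 3, 4, 5, 6, 7, 8, 2, 10, 11, 12, 0, 14, 15, 9]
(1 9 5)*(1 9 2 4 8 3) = (1 2 4 8 3)(5 9) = [0, 2, 4, 1, 8, 9, 6, 7, 3, 5]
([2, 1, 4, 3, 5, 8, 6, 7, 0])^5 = (8)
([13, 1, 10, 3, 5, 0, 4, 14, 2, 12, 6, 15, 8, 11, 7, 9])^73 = (0 13 11 15 9 12 8 2 10 6 4 5)(7 14)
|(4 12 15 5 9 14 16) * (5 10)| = |(4 12 15 10 5 9 14 16)| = 8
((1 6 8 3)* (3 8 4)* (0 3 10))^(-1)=(0 10 4 6 1 3)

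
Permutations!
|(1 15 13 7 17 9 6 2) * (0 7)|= |(0 7 17 9 6 2 1 15 13)|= 9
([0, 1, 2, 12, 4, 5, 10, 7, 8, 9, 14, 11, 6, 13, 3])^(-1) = [0, 1, 2, 14, 4, 5, 12, 7, 8, 9, 6, 11, 3, 13, 10]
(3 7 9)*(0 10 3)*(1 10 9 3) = [9, 10, 2, 7, 4, 5, 6, 3, 8, 0, 1] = (0 9)(1 10)(3 7)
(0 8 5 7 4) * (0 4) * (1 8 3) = [3, 8, 2, 1, 4, 7, 6, 0, 5] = (0 3 1 8 5 7)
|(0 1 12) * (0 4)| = |(0 1 12 4)| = 4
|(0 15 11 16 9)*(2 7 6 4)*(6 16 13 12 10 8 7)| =|(0 15 11 13 12 10 8 7 16 9)(2 6 4)| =30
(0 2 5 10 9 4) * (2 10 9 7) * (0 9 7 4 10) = [0, 1, 5, 3, 9, 7, 6, 2, 8, 10, 4] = (2 5 7)(4 9 10)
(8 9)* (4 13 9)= (4 13 9 8)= [0, 1, 2, 3, 13, 5, 6, 7, 4, 8, 10, 11, 12, 9]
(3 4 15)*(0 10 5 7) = (0 10 5 7)(3 4 15) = [10, 1, 2, 4, 15, 7, 6, 0, 8, 9, 5, 11, 12, 13, 14, 3]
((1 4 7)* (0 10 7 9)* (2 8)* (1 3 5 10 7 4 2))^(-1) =((0 7 3 5 10 4 9)(1 2 8))^(-1) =(0 9 4 10 5 3 7)(1 8 2)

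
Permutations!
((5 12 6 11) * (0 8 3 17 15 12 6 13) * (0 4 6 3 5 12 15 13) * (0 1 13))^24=(0 17 3 5 8)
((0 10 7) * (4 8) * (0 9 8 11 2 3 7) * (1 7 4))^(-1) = (0 10)(1 8 9 7)(2 11 4 3)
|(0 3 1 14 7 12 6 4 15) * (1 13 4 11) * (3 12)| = 11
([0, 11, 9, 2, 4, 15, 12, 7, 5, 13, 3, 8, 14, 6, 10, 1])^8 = (1 5 11 15 8)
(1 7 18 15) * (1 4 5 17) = [0, 7, 2, 3, 5, 17, 6, 18, 8, 9, 10, 11, 12, 13, 14, 4, 16, 1, 15] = (1 7 18 15 4 5 17)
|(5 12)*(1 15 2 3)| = 4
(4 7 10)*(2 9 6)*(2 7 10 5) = (2 9 6 7 5)(4 10) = [0, 1, 9, 3, 10, 2, 7, 5, 8, 6, 4]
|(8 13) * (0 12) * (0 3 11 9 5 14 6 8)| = 10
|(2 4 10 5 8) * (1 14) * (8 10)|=|(1 14)(2 4 8)(5 10)|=6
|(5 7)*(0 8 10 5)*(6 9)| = 10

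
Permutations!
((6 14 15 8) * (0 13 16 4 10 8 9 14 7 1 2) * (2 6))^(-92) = (0 2 8 10 4 16 13)(1 6 7)(9 14 15)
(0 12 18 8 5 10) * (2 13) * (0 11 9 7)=(0 12 18 8 5 10 11 9 7)(2 13)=[12, 1, 13, 3, 4, 10, 6, 0, 5, 7, 11, 9, 18, 2, 14, 15, 16, 17, 8]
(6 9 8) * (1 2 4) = (1 2 4)(6 9 8) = [0, 2, 4, 3, 1, 5, 9, 7, 6, 8]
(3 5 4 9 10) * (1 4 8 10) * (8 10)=[0, 4, 2, 5, 9, 10, 6, 7, 8, 1, 3]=(1 4 9)(3 5 10)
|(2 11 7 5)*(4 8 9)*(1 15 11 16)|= 21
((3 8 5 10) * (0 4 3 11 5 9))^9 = (11)(0 9 8 3 4)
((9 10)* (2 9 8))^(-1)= ((2 9 10 8))^(-1)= (2 8 10 9)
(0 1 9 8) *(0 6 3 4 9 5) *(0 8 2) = (0 1 5 8 6 3 4 9 2) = [1, 5, 0, 4, 9, 8, 3, 7, 6, 2]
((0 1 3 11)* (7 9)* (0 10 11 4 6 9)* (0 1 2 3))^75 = ((0 2 3 4 6 9 7 1)(10 11))^75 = (0 4 7 2 6 1 3 9)(10 11)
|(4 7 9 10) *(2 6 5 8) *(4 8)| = |(2 6 5 4 7 9 10 8)| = 8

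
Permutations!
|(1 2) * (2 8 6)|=4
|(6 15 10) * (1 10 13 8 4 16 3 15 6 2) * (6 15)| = |(1 10 2)(3 6 15 13 8 4 16)| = 21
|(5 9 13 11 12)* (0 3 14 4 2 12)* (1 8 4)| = 12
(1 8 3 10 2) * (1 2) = [0, 8, 2, 10, 4, 5, 6, 7, 3, 9, 1] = (1 8 3 10)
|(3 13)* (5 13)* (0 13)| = |(0 13 3 5)| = 4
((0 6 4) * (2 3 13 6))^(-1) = ((0 2 3 13 6 4))^(-1) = (0 4 6 13 3 2)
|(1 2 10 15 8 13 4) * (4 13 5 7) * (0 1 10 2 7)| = 8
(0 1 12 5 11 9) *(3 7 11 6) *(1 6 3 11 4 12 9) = (0 6 11 1 9)(3 7 4 12 5) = [6, 9, 2, 7, 12, 3, 11, 4, 8, 0, 10, 1, 5]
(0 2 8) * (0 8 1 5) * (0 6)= [2, 5, 1, 3, 4, 6, 0, 7, 8]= (8)(0 2 1 5 6)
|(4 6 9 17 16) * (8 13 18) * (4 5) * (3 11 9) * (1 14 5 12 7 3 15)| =42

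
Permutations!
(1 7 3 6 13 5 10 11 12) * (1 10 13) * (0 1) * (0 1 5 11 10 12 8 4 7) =(0 5 13 11 8 4 7 3 6 1) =[5, 0, 2, 6, 7, 13, 1, 3, 4, 9, 10, 8, 12, 11]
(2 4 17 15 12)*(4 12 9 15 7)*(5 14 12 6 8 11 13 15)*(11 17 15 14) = (2 6 8 17 7 4 15 9 5 11 13 14 12) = [0, 1, 6, 3, 15, 11, 8, 4, 17, 5, 10, 13, 2, 14, 12, 9, 16, 7]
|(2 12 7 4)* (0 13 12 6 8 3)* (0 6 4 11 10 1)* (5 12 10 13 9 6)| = 12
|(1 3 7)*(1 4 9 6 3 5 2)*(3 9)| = 6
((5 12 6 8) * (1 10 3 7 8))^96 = ((1 10 3 7 8 5 12 6))^96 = (12)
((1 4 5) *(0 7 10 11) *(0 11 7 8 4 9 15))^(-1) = ((0 8 4 5 1 9 15)(7 10))^(-1) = (0 15 9 1 5 4 8)(7 10)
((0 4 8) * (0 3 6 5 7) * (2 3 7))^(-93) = ((0 4 8 7)(2 3 6 5))^(-93) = (0 7 8 4)(2 5 6 3)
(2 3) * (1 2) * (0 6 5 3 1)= (0 6 5 3)(1 2)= [6, 2, 1, 0, 4, 3, 5]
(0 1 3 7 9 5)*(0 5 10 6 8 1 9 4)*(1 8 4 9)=[1, 3, 2, 7, 0, 5, 4, 9, 8, 10, 6]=(0 1 3 7 9 10 6 4)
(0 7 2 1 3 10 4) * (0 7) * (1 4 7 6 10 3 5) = (1 5)(2 4 6 10 7) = [0, 5, 4, 3, 6, 1, 10, 2, 8, 9, 7]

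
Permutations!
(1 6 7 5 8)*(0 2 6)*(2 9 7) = (0 9 7 5 8 1)(2 6) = [9, 0, 6, 3, 4, 8, 2, 5, 1, 7]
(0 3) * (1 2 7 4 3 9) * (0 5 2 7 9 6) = (0 6)(1 7 4 3 5 2 9) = [6, 7, 9, 5, 3, 2, 0, 4, 8, 1]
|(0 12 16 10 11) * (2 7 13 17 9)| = 5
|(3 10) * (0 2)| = |(0 2)(3 10)| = 2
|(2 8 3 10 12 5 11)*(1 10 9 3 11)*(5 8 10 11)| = 14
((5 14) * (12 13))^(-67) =(5 14)(12 13)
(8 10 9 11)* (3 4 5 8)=(3 4 5 8 10 9 11)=[0, 1, 2, 4, 5, 8, 6, 7, 10, 11, 9, 3]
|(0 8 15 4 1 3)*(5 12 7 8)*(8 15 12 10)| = |(0 5 10 8 12 7 15 4 1 3)| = 10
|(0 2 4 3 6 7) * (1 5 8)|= 6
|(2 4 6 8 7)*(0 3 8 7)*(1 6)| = 15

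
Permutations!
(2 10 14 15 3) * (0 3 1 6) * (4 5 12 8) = [3, 6, 10, 2, 5, 12, 0, 7, 4, 9, 14, 11, 8, 13, 15, 1] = (0 3 2 10 14 15 1 6)(4 5 12 8)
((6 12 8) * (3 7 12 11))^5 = ((3 7 12 8 6 11))^5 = (3 11 6 8 12 7)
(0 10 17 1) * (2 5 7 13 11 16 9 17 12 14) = (0 10 12 14 2 5 7 13 11 16 9 17 1) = [10, 0, 5, 3, 4, 7, 6, 13, 8, 17, 12, 16, 14, 11, 2, 15, 9, 1]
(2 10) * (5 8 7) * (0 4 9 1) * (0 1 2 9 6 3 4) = [0, 1, 10, 4, 6, 8, 3, 5, 7, 2, 9] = (2 10 9)(3 4 6)(5 8 7)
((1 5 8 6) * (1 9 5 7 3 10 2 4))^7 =((1 7 3 10 2 4)(5 8 6 9))^7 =(1 7 3 10 2 4)(5 9 6 8)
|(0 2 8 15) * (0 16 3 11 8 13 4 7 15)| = 10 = |(0 2 13 4 7 15 16 3 11 8)|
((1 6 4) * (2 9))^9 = (2 9)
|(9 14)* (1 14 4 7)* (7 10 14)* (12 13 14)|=6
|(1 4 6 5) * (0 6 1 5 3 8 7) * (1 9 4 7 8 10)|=6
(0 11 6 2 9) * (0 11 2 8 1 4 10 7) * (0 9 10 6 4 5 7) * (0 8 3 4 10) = (0 2)(1 5 7 9 11 10 8)(3 4 6) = [2, 5, 0, 4, 6, 7, 3, 9, 1, 11, 8, 10]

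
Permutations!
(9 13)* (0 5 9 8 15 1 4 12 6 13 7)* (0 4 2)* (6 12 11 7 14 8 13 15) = (0 5 9 14 8 6 15 1 2)(4 11 7) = [5, 2, 0, 3, 11, 9, 15, 4, 6, 14, 10, 7, 12, 13, 8, 1]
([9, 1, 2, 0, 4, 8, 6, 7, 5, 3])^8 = [3, 1, 2, 9, 4, 5, 6, 7, 8, 0]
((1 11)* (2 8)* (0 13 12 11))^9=((0 13 12 11 1)(2 8))^9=(0 1 11 12 13)(2 8)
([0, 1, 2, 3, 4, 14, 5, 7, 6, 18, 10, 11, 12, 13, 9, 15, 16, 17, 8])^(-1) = (5 6 8 18 9 14)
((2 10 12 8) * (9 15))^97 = (2 10 12 8)(9 15)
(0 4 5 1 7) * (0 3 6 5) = (0 4)(1 7 3 6 5) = [4, 7, 2, 6, 0, 1, 5, 3]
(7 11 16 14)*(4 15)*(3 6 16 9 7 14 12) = [0, 1, 2, 6, 15, 5, 16, 11, 8, 7, 10, 9, 3, 13, 14, 4, 12] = (3 6 16 12)(4 15)(7 11 9)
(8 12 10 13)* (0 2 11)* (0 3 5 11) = (0 2)(3 5 11)(8 12 10 13) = [2, 1, 0, 5, 4, 11, 6, 7, 12, 9, 13, 3, 10, 8]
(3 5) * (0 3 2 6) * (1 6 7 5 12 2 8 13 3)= (0 1 6)(2 7 5 8 13 3 12)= [1, 6, 7, 12, 4, 8, 0, 5, 13, 9, 10, 11, 2, 3]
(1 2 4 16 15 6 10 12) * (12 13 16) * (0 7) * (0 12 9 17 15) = (0 7 12 1 2 4 9 17 15 6 10 13 16) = [7, 2, 4, 3, 9, 5, 10, 12, 8, 17, 13, 11, 1, 16, 14, 6, 0, 15]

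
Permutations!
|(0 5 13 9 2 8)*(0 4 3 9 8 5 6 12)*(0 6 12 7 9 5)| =30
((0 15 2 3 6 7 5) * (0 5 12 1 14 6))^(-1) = (0 3 2 15)(1 12 7 6 14)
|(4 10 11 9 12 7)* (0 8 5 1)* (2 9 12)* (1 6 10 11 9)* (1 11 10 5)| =|(0 8 1)(2 11 12 7 4 10 9)(5 6)| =42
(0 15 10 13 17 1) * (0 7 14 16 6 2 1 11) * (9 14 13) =(0 15 10 9 14 16 6 2 1 7 13 17 11) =[15, 7, 1, 3, 4, 5, 2, 13, 8, 14, 9, 0, 12, 17, 16, 10, 6, 11]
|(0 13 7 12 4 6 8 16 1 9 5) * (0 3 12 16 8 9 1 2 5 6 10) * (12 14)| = 22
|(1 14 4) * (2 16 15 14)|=6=|(1 2 16 15 14 4)|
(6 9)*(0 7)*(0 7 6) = (0 6 9) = [6, 1, 2, 3, 4, 5, 9, 7, 8, 0]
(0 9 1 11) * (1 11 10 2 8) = (0 9 11)(1 10 2 8) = [9, 10, 8, 3, 4, 5, 6, 7, 1, 11, 2, 0]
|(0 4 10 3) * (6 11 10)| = 6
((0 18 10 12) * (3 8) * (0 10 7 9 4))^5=((0 18 7 9 4)(3 8)(10 12))^5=(18)(3 8)(10 12)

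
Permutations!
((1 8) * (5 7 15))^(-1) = ((1 8)(5 7 15))^(-1) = (1 8)(5 15 7)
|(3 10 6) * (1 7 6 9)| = |(1 7 6 3 10 9)| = 6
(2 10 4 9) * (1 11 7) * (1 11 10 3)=(1 10 4 9 2 3)(7 11)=[0, 10, 3, 1, 9, 5, 6, 11, 8, 2, 4, 7]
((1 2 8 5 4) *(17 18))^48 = (18)(1 5 2 4 8)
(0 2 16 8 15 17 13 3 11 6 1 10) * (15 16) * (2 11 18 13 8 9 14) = [11, 10, 15, 18, 4, 5, 1, 7, 16, 14, 0, 6, 12, 3, 2, 17, 9, 8, 13] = (0 11 6 1 10)(2 15 17 8 16 9 14)(3 18 13)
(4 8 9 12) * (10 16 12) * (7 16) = (4 8 9 10 7 16 12) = [0, 1, 2, 3, 8, 5, 6, 16, 9, 10, 7, 11, 4, 13, 14, 15, 12]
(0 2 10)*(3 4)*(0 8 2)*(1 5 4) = (1 5 4 3)(2 10 8) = [0, 5, 10, 1, 3, 4, 6, 7, 2, 9, 8]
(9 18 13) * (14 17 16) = (9 18 13)(14 17 16) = [0, 1, 2, 3, 4, 5, 6, 7, 8, 18, 10, 11, 12, 9, 17, 15, 14, 16, 13]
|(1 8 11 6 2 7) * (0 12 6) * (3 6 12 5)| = |(12)(0 5 3 6 2 7 1 8 11)| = 9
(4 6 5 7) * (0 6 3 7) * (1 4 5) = [6, 4, 2, 7, 3, 0, 1, 5] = (0 6 1 4 3 7 5)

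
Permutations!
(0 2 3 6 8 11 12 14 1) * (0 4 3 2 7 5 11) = [7, 4, 2, 6, 3, 11, 8, 5, 0, 9, 10, 12, 14, 13, 1] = (0 7 5 11 12 14 1 4 3 6 8)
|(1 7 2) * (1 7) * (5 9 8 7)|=5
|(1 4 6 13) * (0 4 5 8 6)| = |(0 4)(1 5 8 6 13)| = 10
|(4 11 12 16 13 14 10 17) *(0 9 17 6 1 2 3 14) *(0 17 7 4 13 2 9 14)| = |(0 14 10 6 1 9 7 4 11 12 16 2 3)(13 17)| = 26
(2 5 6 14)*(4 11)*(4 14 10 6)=(2 5 4 11 14)(6 10)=[0, 1, 5, 3, 11, 4, 10, 7, 8, 9, 6, 14, 12, 13, 2]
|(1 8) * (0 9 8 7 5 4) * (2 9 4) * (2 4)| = |(0 2 9 8 1 7 5 4)| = 8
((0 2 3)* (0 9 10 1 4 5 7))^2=(0 3 10 4 7 2 9 1 5)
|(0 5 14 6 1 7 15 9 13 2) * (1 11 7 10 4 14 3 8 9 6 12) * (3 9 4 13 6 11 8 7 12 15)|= 14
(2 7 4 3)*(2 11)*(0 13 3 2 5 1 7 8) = (0 13 3 11 5 1 7 4 2 8) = [13, 7, 8, 11, 2, 1, 6, 4, 0, 9, 10, 5, 12, 3]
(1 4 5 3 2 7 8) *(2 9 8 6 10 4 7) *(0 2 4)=(0 2 4 5 3 9 8 1 7 6 10)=[2, 7, 4, 9, 5, 3, 10, 6, 1, 8, 0]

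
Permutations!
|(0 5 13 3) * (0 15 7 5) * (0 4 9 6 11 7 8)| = 11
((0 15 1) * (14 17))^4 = (17)(0 15 1)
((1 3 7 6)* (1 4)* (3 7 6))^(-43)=(1 3 4 7 6)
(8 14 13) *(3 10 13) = (3 10 13 8 14) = [0, 1, 2, 10, 4, 5, 6, 7, 14, 9, 13, 11, 12, 8, 3]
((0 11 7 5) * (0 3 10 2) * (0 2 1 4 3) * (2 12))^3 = (0 5 7 11)(1 10 3 4)(2 12) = ((0 11 7 5)(1 4 3 10)(2 12))^3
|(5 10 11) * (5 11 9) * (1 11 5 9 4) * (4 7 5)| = 3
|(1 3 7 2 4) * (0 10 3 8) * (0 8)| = 7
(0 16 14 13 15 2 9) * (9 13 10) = [16, 1, 13, 3, 4, 5, 6, 7, 8, 0, 9, 11, 12, 15, 10, 2, 14] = (0 16 14 10 9)(2 13 15)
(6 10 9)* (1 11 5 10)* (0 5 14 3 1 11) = (0 5 10 9 6 11 14 3 1) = [5, 0, 2, 1, 4, 10, 11, 7, 8, 6, 9, 14, 12, 13, 3]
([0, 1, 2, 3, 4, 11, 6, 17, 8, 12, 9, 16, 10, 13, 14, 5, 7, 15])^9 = (5 7)(11 17)(15 16)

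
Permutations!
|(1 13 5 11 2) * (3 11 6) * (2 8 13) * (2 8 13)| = 15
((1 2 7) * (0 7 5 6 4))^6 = ((0 7 1 2 5 6 4))^6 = (0 4 6 5 2 1 7)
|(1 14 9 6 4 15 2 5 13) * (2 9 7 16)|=|(1 14 7 16 2 5 13)(4 15 9 6)|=28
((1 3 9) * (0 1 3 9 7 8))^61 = ((0 1 9 3 7 8))^61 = (0 1 9 3 7 8)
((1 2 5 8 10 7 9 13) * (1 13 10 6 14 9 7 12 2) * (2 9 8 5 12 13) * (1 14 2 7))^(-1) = ((1 14 8 6 2 12 9 10 13 7))^(-1) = (1 7 13 10 9 12 2 6 8 14)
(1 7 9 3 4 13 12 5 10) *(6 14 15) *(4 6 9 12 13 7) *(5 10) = [0, 4, 2, 6, 7, 5, 14, 12, 8, 3, 1, 11, 10, 13, 15, 9] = (1 4 7 12 10)(3 6 14 15 9)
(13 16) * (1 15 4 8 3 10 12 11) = (1 15 4 8 3 10 12 11)(13 16) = [0, 15, 2, 10, 8, 5, 6, 7, 3, 9, 12, 1, 11, 16, 14, 4, 13]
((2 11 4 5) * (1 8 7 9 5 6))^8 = (1 6 4 11 2 5 9 7 8)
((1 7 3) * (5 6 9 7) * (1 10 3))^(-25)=(3 10)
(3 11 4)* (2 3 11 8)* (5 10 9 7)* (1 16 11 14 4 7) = (1 16 11 7 5 10 9)(2 3 8)(4 14) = [0, 16, 3, 8, 14, 10, 6, 5, 2, 1, 9, 7, 12, 13, 4, 15, 11]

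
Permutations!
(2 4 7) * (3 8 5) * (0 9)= (0 9)(2 4 7)(3 8 5)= [9, 1, 4, 8, 7, 3, 6, 2, 5, 0]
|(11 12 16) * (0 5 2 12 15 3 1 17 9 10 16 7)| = |(0 5 2 12 7)(1 17 9 10 16 11 15 3)| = 40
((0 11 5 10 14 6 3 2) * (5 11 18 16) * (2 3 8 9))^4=((0 18 16 5 10 14 6 8 9 2))^4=(0 10 9 16 6)(2 5 8 18 14)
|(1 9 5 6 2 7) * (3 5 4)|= |(1 9 4 3 5 6 2 7)|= 8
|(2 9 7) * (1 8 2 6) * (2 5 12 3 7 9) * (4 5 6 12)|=|(1 8 6)(3 7 12)(4 5)|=6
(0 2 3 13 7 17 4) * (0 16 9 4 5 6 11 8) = [2, 1, 3, 13, 16, 6, 11, 17, 0, 4, 10, 8, 12, 7, 14, 15, 9, 5] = (0 2 3 13 7 17 5 6 11 8)(4 16 9)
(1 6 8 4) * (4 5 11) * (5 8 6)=(1 5 11 4)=[0, 5, 2, 3, 1, 11, 6, 7, 8, 9, 10, 4]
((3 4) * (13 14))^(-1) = ((3 4)(13 14))^(-1) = (3 4)(13 14)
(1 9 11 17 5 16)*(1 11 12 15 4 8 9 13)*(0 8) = (0 8 9 12 15 4)(1 13)(5 16 11 17) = [8, 13, 2, 3, 0, 16, 6, 7, 9, 12, 10, 17, 15, 1, 14, 4, 11, 5]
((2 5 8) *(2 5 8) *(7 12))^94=((2 8 5)(7 12))^94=(12)(2 8 5)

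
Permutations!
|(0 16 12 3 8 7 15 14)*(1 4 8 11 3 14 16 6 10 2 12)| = |(0 6 10 2 12 14)(1 4 8 7 15 16)(3 11)| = 6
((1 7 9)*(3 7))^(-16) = (9)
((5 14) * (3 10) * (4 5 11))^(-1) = (3 10)(4 11 14 5)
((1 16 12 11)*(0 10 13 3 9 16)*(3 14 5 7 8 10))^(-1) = (0 1 11 12 16 9 3)(5 14 13 10 8 7)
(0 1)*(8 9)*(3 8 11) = (0 1)(3 8 9 11) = [1, 0, 2, 8, 4, 5, 6, 7, 9, 11, 10, 3]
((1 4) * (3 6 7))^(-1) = ((1 4)(3 6 7))^(-1) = (1 4)(3 7 6)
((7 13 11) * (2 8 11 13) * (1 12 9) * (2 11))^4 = ((13)(1 12 9)(2 8)(7 11))^4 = (13)(1 12 9)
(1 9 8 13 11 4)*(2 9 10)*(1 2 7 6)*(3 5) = (1 10 7 6)(2 9 8 13 11 4)(3 5) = [0, 10, 9, 5, 2, 3, 1, 6, 13, 8, 7, 4, 12, 11]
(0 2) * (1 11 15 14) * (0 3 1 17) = (0 2 3 1 11 15 14 17) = [2, 11, 3, 1, 4, 5, 6, 7, 8, 9, 10, 15, 12, 13, 17, 14, 16, 0]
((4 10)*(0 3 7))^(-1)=(0 7 3)(4 10)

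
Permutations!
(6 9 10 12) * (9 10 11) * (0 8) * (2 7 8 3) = [3, 1, 7, 2, 4, 5, 10, 8, 0, 11, 12, 9, 6] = (0 3 2 7 8)(6 10 12)(9 11)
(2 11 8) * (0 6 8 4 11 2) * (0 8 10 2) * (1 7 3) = (0 6 10 2)(1 7 3)(4 11) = [6, 7, 0, 1, 11, 5, 10, 3, 8, 9, 2, 4]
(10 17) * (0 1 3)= (0 1 3)(10 17)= [1, 3, 2, 0, 4, 5, 6, 7, 8, 9, 17, 11, 12, 13, 14, 15, 16, 10]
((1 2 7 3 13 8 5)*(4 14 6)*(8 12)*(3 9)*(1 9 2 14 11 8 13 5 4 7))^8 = (1 7 14 2 6)(3 9 5)(4 8 11)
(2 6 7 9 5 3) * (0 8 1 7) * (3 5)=(0 8 1 7 9 3 2 6)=[8, 7, 6, 2, 4, 5, 0, 9, 1, 3]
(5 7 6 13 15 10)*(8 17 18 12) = [0, 1, 2, 3, 4, 7, 13, 6, 17, 9, 5, 11, 8, 15, 14, 10, 16, 18, 12] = (5 7 6 13 15 10)(8 17 18 12)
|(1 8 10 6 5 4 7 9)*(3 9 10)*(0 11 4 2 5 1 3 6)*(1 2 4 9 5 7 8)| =11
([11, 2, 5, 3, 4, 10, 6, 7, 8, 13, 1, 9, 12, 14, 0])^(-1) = [14, 10, 1, 3, 4, 2, 6, 7, 8, 11, 5, 0, 12, 9, 13]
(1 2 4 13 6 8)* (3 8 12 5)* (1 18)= [0, 2, 4, 8, 13, 3, 12, 7, 18, 9, 10, 11, 5, 6, 14, 15, 16, 17, 1]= (1 2 4 13 6 12 5 3 8 18)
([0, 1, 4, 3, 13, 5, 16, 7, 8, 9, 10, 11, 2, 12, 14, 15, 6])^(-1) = (2 12 13 4)(6 16)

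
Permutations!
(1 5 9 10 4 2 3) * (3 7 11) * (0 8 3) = (0 8 3 1 5 9 10 4 2 7 11) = [8, 5, 7, 1, 2, 9, 6, 11, 3, 10, 4, 0]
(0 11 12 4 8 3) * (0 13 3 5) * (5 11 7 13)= (0 7 13 3 5)(4 8 11 12)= [7, 1, 2, 5, 8, 0, 6, 13, 11, 9, 10, 12, 4, 3]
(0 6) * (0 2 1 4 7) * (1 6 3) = (0 3 1 4 7)(2 6) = [3, 4, 6, 1, 7, 5, 2, 0]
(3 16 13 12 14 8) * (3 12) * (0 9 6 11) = [9, 1, 2, 16, 4, 5, 11, 7, 12, 6, 10, 0, 14, 3, 8, 15, 13] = (0 9 6 11)(3 16 13)(8 12 14)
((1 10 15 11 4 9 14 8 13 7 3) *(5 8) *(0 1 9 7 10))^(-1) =(0 1)(3 7 4 11 15 10 13 8 5 14 9)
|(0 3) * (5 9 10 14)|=|(0 3)(5 9 10 14)|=4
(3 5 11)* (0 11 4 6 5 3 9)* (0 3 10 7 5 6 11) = (3 10 7 5 4 11 9) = [0, 1, 2, 10, 11, 4, 6, 5, 8, 3, 7, 9]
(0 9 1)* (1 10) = (0 9 10 1) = [9, 0, 2, 3, 4, 5, 6, 7, 8, 10, 1]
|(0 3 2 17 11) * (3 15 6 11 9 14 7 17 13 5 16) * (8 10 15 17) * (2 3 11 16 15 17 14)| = |(0 14 7 8 10 17 9 2 13 5 15 6 16 11)| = 14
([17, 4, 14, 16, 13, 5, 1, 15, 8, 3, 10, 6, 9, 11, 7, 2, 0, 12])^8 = (0 12 3)(1 11 4 6 13)(9 16 17)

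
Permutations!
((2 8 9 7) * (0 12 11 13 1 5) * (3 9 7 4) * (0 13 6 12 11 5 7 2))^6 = ((0 11 6 12 5 13 1 7)(2 8)(3 9 4))^6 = (0 1 5 6)(7 13 12 11)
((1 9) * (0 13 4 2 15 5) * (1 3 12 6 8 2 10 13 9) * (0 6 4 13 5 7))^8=((0 9 3 12 4 10 5 6 8 2 15 7))^8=(0 8 4)(2 10 9)(3 15 5)(6 12 7)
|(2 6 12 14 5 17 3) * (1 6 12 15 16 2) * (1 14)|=|(1 6 15 16 2 12)(3 14 5 17)|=12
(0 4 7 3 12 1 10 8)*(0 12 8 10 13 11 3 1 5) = (0 4 7 1 13 11 3 8 12 5) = [4, 13, 2, 8, 7, 0, 6, 1, 12, 9, 10, 3, 5, 11]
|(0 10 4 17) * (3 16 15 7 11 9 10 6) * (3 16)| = 10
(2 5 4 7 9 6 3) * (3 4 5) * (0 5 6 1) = (0 5 6 4 7 9 1)(2 3) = [5, 0, 3, 2, 7, 6, 4, 9, 8, 1]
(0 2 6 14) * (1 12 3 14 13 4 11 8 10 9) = [2, 12, 6, 14, 11, 5, 13, 7, 10, 1, 9, 8, 3, 4, 0] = (0 2 6 13 4 11 8 10 9 1 12 3 14)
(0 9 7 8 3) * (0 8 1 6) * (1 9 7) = (0 7 9 1 6)(3 8) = [7, 6, 2, 8, 4, 5, 0, 9, 3, 1]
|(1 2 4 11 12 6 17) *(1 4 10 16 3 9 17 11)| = |(1 2 10 16 3 9 17 4)(6 11 12)| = 24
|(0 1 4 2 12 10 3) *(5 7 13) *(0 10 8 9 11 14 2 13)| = |(0 1 4 13 5 7)(2 12 8 9 11 14)(3 10)| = 6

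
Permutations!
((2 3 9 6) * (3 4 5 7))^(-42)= ((2 4 5 7 3 9 6))^(-42)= (9)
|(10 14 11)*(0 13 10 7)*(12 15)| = |(0 13 10 14 11 7)(12 15)| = 6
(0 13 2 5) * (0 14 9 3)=(0 13 2 5 14 9 3)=[13, 1, 5, 0, 4, 14, 6, 7, 8, 3, 10, 11, 12, 2, 9]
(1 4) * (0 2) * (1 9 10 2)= (0 1 4 9 10 2)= [1, 4, 0, 3, 9, 5, 6, 7, 8, 10, 2]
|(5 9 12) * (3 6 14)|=3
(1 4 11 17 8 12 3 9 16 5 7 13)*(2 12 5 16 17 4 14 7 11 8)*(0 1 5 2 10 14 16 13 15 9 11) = (0 1 16 13 5)(2 12 3 11 4 8)(7 15 9 17 10 14) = [1, 16, 12, 11, 8, 0, 6, 15, 2, 17, 14, 4, 3, 5, 7, 9, 13, 10]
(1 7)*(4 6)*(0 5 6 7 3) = (0 5 6 4 7 1 3) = [5, 3, 2, 0, 7, 6, 4, 1]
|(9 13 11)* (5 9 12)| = 5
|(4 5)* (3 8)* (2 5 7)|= 4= |(2 5 4 7)(3 8)|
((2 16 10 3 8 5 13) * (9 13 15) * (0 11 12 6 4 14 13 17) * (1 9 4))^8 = (0 11 12 6 1 9 17)(2 14 15 8 10)(3 16 13 4 5)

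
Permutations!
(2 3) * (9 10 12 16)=[0, 1, 3, 2, 4, 5, 6, 7, 8, 10, 12, 11, 16, 13, 14, 15, 9]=(2 3)(9 10 12 16)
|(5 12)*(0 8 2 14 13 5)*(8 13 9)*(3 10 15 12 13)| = 20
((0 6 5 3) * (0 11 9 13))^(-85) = (0 13 9 11 3 5 6)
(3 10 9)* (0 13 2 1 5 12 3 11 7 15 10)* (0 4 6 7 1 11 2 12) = (0 13 12 3 4 6 7 15 10 9 2 11 1 5) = [13, 5, 11, 4, 6, 0, 7, 15, 8, 2, 9, 1, 3, 12, 14, 10]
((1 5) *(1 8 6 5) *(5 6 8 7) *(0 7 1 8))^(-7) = (0 1 7 8 5)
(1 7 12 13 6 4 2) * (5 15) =(1 7 12 13 6 4 2)(5 15) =[0, 7, 1, 3, 2, 15, 4, 12, 8, 9, 10, 11, 13, 6, 14, 5]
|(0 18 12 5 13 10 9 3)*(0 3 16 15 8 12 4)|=|(0 18 4)(5 13 10 9 16 15 8 12)|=24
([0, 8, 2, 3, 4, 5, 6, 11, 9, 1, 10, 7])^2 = [0, 9, 2, 3, 4, 5, 6, 7, 1, 8, 10, 11]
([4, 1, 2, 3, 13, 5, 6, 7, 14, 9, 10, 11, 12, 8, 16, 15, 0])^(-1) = (0 16 14 8 13 4)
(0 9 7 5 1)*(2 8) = (0 9 7 5 1)(2 8) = [9, 0, 8, 3, 4, 1, 6, 5, 2, 7]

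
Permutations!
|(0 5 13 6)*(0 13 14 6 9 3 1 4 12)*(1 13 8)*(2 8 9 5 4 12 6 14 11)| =12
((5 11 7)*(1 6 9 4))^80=((1 6 9 4)(5 11 7))^80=(5 7 11)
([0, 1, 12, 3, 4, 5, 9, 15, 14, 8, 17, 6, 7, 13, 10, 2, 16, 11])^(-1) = [0, 1, 15, 3, 4, 5, 11, 12, 9, 6, 14, 17, 2, 13, 8, 7, 16, 10]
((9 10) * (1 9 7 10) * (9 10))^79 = (1 9 7 10)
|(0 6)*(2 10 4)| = |(0 6)(2 10 4)| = 6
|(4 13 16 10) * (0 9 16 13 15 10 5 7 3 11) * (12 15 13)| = 35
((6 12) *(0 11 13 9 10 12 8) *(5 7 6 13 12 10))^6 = (0 7 13)(5 12 8)(6 9 11) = ((0 11 12 13 9 5 7 6 8))^6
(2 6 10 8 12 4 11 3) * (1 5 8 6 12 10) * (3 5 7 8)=(1 7 8 10 6)(2 12 4 11 5 3)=[0, 7, 12, 2, 11, 3, 1, 8, 10, 9, 6, 5, 4]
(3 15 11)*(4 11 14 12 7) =[0, 1, 2, 15, 11, 5, 6, 4, 8, 9, 10, 3, 7, 13, 12, 14] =(3 15 14 12 7 4 11)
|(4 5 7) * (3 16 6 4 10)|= 7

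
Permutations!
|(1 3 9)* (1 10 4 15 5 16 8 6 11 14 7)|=13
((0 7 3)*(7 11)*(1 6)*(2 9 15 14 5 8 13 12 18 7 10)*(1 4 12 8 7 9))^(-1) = (0 3 7 5 14 15 9 18 12 4 6 1 2 10 11)(8 13)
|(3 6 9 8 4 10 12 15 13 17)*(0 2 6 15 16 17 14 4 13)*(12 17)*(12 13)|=|(0 2 6 9 8 12 16 13 14 4 10 17 3 15)|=14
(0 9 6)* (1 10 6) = [9, 10, 2, 3, 4, 5, 0, 7, 8, 1, 6] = (0 9 1 10 6)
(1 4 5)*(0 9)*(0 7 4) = (0 9 7 4 5 1) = [9, 0, 2, 3, 5, 1, 6, 4, 8, 7]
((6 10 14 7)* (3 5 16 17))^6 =(3 16)(5 17)(6 14)(7 10)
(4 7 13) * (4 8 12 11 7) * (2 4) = (2 4)(7 13 8 12 11) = [0, 1, 4, 3, 2, 5, 6, 13, 12, 9, 10, 7, 11, 8]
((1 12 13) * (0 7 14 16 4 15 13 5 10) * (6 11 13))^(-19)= ((0 7 14 16 4 15 6 11 13 1 12 5 10))^(-19)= (0 11 7 13 14 1 16 12 4 5 15 10 6)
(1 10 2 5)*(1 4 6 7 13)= (1 10 2 5 4 6 7 13)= [0, 10, 5, 3, 6, 4, 7, 13, 8, 9, 2, 11, 12, 1]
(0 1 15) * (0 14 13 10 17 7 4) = (0 1 15 14 13 10 17 7 4) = [1, 15, 2, 3, 0, 5, 6, 4, 8, 9, 17, 11, 12, 10, 13, 14, 16, 7]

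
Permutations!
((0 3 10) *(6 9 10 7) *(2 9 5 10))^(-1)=(0 10 5 6 7 3)(2 9)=((0 3 7 6 5 10)(2 9))^(-1)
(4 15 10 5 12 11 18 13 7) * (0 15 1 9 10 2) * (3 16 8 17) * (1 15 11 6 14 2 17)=(0 11 18 13 7 4 15 17 3 16 8 1 9 10 5 12 6 14 2)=[11, 9, 0, 16, 15, 12, 14, 4, 1, 10, 5, 18, 6, 7, 2, 17, 8, 3, 13]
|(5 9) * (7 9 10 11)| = |(5 10 11 7 9)| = 5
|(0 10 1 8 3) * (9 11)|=|(0 10 1 8 3)(9 11)|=10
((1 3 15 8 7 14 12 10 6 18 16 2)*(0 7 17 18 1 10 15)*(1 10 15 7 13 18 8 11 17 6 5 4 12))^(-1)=(0 3 1 14 7 12 4 5 10 6 8 17 11 15 2 16 18 13)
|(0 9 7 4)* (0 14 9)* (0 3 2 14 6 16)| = |(0 3 2 14 9 7 4 6 16)| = 9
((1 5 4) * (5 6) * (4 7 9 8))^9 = (1 5 9 4 6 7 8)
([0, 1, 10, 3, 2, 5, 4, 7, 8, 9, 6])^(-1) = [0, 1, 4, 3, 6, 5, 10, 7, 8, 9, 2]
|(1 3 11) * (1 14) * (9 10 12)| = 12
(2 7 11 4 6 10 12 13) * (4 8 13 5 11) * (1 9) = (1 9)(2 7 4 6 10 12 5 11 8 13) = [0, 9, 7, 3, 6, 11, 10, 4, 13, 1, 12, 8, 5, 2]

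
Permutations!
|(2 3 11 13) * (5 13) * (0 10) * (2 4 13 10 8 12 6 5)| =6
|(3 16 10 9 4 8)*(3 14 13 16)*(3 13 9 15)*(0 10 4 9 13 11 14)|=|(0 10 15 3 11 14 13 16 4 8)|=10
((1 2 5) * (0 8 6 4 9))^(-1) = ((0 8 6 4 9)(1 2 5))^(-1) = (0 9 4 6 8)(1 5 2)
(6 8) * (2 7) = (2 7)(6 8) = [0, 1, 7, 3, 4, 5, 8, 2, 6]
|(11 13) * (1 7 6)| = 6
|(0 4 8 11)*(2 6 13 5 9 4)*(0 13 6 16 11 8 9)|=|(0 2 16 11 13 5)(4 9)|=6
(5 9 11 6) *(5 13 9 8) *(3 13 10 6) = [0, 1, 2, 13, 4, 8, 10, 7, 5, 11, 6, 3, 12, 9] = (3 13 9 11)(5 8)(6 10)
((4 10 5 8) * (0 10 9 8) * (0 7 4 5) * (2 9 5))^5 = (0 10)(2 8 9)(4 7 5)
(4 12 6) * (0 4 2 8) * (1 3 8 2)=(0 4 12 6 1 3 8)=[4, 3, 2, 8, 12, 5, 1, 7, 0, 9, 10, 11, 6]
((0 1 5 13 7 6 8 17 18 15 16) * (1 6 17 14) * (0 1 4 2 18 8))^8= (1 2 17)(4 7 16)(5 18 8)(13 15 14)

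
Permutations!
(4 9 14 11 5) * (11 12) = (4 9 14 12 11 5) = [0, 1, 2, 3, 9, 4, 6, 7, 8, 14, 10, 5, 11, 13, 12]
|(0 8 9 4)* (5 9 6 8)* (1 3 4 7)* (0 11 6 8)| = |(0 5 9 7 1 3 4 11 6)| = 9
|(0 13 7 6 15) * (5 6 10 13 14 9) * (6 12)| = |(0 14 9 5 12 6 15)(7 10 13)| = 21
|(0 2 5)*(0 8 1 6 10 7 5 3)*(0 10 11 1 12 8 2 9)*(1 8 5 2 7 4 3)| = 24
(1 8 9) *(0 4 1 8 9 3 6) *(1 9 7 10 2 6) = (0 4 9 8 3 1 7 10 2 6) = [4, 7, 6, 1, 9, 5, 0, 10, 3, 8, 2]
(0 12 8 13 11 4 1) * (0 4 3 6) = (0 12 8 13 11 3 6)(1 4) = [12, 4, 2, 6, 1, 5, 0, 7, 13, 9, 10, 3, 8, 11]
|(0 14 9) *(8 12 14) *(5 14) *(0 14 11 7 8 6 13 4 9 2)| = 35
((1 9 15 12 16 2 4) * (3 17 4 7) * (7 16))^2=(1 15 7 17)(3 4 9 12)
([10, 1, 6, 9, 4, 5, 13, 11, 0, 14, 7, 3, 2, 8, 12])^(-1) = (0 8 13 6 2 12 14 9 3 11 7 10)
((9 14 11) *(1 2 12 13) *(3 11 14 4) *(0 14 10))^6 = (14)(1 12)(2 13)(3 9)(4 11) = ((0 14 10)(1 2 12 13)(3 11 9 4))^6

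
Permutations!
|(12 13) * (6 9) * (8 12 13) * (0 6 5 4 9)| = |(13)(0 6)(4 9 5)(8 12)| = 6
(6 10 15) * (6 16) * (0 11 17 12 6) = (0 11 17 12 6 10 15 16) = [11, 1, 2, 3, 4, 5, 10, 7, 8, 9, 15, 17, 6, 13, 14, 16, 0, 12]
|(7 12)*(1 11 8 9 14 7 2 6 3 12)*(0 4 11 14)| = |(0 4 11 8 9)(1 14 7)(2 6 3 12)| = 60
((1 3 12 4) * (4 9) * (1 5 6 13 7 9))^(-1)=((1 3 12)(4 5 6 13 7 9))^(-1)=(1 12 3)(4 9 7 13 6 5)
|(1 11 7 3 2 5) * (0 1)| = 7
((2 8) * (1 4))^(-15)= ((1 4)(2 8))^(-15)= (1 4)(2 8)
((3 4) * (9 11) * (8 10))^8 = ((3 4)(8 10)(9 11))^8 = (11)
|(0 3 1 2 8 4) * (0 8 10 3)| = 4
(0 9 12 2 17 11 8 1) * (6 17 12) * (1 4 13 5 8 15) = (0 9 6 17 11 15 1)(2 12)(4 13 5 8) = [9, 0, 12, 3, 13, 8, 17, 7, 4, 6, 10, 15, 2, 5, 14, 1, 16, 11]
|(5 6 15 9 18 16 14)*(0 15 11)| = |(0 15 9 18 16 14 5 6 11)| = 9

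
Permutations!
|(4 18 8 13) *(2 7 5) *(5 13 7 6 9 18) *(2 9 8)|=|(2 6 8 7 13 4 5 9 18)|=9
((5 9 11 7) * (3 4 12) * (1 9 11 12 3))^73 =(1 9 12)(3 4)(5 11 7)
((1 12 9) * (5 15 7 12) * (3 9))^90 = ((1 5 15 7 12 3 9))^90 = (1 9 3 12 7 15 5)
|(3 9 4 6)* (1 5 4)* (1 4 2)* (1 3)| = 7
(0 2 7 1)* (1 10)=(0 2 7 10 1)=[2, 0, 7, 3, 4, 5, 6, 10, 8, 9, 1]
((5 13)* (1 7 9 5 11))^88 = (1 13 9)(5 7 11)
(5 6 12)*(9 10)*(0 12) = (0 12 5 6)(9 10) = [12, 1, 2, 3, 4, 6, 0, 7, 8, 10, 9, 11, 5]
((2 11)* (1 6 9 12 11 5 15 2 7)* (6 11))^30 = ((1 11 7)(2 5 15)(6 9 12))^30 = (15)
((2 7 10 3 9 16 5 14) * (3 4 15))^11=((2 7 10 4 15 3 9 16 5 14))^11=(2 7 10 4 15 3 9 16 5 14)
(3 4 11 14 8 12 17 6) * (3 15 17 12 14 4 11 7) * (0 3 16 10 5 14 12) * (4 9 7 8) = (0 3 11 9 7 16 10 5 14 4 8 12)(6 15 17) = [3, 1, 2, 11, 8, 14, 15, 16, 12, 7, 5, 9, 0, 13, 4, 17, 10, 6]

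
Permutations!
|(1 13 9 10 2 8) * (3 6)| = 6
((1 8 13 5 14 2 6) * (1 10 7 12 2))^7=(1 13 14 8 5)(2 10 12 6 7)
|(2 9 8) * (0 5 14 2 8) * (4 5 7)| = |(0 7 4 5 14 2 9)| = 7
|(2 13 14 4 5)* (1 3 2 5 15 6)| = 8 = |(1 3 2 13 14 4 15 6)|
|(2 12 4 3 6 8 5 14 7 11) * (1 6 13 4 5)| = 6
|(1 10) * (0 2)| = 2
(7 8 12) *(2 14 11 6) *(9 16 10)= (2 14 11 6)(7 8 12)(9 16 10)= [0, 1, 14, 3, 4, 5, 2, 8, 12, 16, 9, 6, 7, 13, 11, 15, 10]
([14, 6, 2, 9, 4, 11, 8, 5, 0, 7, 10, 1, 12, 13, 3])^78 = (0 6 11 7 3)(1 5 9 14 8)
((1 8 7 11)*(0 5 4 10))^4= ((0 5 4 10)(1 8 7 11))^4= (11)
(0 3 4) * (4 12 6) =[3, 1, 2, 12, 0, 5, 4, 7, 8, 9, 10, 11, 6] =(0 3 12 6 4)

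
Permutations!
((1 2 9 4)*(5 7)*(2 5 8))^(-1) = (1 4 9 2 8 7 5)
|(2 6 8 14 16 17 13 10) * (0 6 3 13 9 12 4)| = |(0 6 8 14 16 17 9 12 4)(2 3 13 10)| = 36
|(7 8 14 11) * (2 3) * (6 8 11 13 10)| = 10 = |(2 3)(6 8 14 13 10)(7 11)|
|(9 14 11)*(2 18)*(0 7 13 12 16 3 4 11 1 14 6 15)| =|(0 7 13 12 16 3 4 11 9 6 15)(1 14)(2 18)| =22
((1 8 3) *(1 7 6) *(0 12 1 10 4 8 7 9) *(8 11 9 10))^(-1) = ((0 12 1 7 6 8 3 10 4 11 9))^(-1) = (0 9 11 4 10 3 8 6 7 1 12)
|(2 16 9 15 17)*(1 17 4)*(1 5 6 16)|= 6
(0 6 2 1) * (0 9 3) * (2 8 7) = (0 6 8 7 2 1 9 3) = [6, 9, 1, 0, 4, 5, 8, 2, 7, 3]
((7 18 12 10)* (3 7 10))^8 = (18)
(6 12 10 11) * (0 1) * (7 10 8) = [1, 0, 2, 3, 4, 5, 12, 10, 7, 9, 11, 6, 8] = (0 1)(6 12 8 7 10 11)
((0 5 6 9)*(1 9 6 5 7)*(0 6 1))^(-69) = (9)(0 7)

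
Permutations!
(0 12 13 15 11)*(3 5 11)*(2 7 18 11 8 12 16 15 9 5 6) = (0 16 15 3 6 2 7 18 11)(5 8 12 13 9) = [16, 1, 7, 6, 4, 8, 2, 18, 12, 5, 10, 0, 13, 9, 14, 3, 15, 17, 11]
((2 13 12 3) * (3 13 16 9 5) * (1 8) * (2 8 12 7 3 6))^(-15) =(16)(1 7)(3 12)(8 13)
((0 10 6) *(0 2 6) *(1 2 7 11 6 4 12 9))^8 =((0 10)(1 2 4 12 9)(6 7 11))^8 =(1 12 2 9 4)(6 11 7)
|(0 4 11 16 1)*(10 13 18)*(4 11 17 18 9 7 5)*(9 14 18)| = |(0 11 16 1)(4 17 9 7 5)(10 13 14 18)| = 20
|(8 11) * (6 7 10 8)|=|(6 7 10 8 11)|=5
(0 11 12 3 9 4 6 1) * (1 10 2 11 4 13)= (0 4 6 10 2 11 12 3 9 13 1)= [4, 0, 11, 9, 6, 5, 10, 7, 8, 13, 2, 12, 3, 1]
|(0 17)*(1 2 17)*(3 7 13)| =12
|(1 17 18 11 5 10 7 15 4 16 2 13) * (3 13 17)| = |(1 3 13)(2 17 18 11 5 10 7 15 4 16)| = 30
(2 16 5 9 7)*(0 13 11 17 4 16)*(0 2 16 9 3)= (0 13 11 17 4 9 7 16 5 3)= [13, 1, 2, 0, 9, 3, 6, 16, 8, 7, 10, 17, 12, 11, 14, 15, 5, 4]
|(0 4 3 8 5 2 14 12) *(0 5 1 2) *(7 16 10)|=|(0 4 3 8 1 2 14 12 5)(7 16 10)|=9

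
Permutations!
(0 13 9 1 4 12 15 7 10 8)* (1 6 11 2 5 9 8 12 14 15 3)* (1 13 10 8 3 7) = (0 10 12 7 8)(1 4 14 15)(2 5 9 6 11)(3 13) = [10, 4, 5, 13, 14, 9, 11, 8, 0, 6, 12, 2, 7, 3, 15, 1]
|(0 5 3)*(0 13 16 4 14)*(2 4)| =8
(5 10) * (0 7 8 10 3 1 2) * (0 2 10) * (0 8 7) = (1 10 5 3) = [0, 10, 2, 1, 4, 3, 6, 7, 8, 9, 5]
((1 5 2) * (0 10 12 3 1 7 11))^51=((0 10 12 3 1 5 2 7 11))^51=(0 2 3)(1 10 7)(5 12 11)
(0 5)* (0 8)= (0 5 8)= [5, 1, 2, 3, 4, 8, 6, 7, 0]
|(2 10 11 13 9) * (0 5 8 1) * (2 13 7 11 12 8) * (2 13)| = |(0 5 13 9 2 10 12 8 1)(7 11)| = 18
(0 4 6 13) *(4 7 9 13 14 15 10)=[7, 1, 2, 3, 6, 5, 14, 9, 8, 13, 4, 11, 12, 0, 15, 10]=(0 7 9 13)(4 6 14 15 10)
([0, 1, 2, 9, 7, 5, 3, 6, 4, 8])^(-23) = [0, 1, 2, 9, 7, 5, 3, 6, 4, 8]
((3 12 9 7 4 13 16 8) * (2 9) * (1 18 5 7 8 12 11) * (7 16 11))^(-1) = ((1 18 5 16 12 2 9 8 3 7 4 13 11))^(-1) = (1 11 13 4 7 3 8 9 2 12 16 5 18)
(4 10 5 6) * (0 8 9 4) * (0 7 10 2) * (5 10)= (10)(0 8 9 4 2)(5 6 7)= [8, 1, 0, 3, 2, 6, 7, 5, 9, 4, 10]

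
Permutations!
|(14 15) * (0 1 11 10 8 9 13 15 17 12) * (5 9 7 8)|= |(0 1 11 10 5 9 13 15 14 17 12)(7 8)|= 22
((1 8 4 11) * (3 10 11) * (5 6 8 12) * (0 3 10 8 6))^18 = (12)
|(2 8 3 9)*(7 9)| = |(2 8 3 7 9)| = 5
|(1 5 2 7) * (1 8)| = 5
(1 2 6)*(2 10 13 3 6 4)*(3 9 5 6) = (1 10 13 9 5 6)(2 4) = [0, 10, 4, 3, 2, 6, 1, 7, 8, 5, 13, 11, 12, 9]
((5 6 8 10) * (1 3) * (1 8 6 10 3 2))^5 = ((1 2)(3 8)(5 10))^5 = (1 2)(3 8)(5 10)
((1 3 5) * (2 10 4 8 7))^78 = ((1 3 5)(2 10 4 8 7))^78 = (2 8 10 7 4)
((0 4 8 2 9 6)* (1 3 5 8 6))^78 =((0 4 6)(1 3 5 8 2 9))^78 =(9)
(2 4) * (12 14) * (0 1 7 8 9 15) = (0 1 7 8 9 15)(2 4)(12 14) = [1, 7, 4, 3, 2, 5, 6, 8, 9, 15, 10, 11, 14, 13, 12, 0]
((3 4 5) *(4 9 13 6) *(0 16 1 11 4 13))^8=(16)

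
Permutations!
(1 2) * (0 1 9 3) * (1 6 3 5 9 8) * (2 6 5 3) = (0 5 9 3)(1 6 2 8) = [5, 6, 8, 0, 4, 9, 2, 7, 1, 3]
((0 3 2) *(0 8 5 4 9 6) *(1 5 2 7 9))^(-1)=(0 6 9 7 3)(1 4 5)(2 8)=((0 3 7 9 6)(1 5 4)(2 8))^(-1)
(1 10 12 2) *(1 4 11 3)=(1 10 12 2 4 11 3)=[0, 10, 4, 1, 11, 5, 6, 7, 8, 9, 12, 3, 2]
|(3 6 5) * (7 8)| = 6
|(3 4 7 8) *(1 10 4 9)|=7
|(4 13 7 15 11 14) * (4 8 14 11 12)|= 10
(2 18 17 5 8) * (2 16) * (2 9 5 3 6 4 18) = (3 6 4 18 17)(5 8 16 9) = [0, 1, 2, 6, 18, 8, 4, 7, 16, 5, 10, 11, 12, 13, 14, 15, 9, 3, 17]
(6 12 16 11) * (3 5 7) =[0, 1, 2, 5, 4, 7, 12, 3, 8, 9, 10, 6, 16, 13, 14, 15, 11] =(3 5 7)(6 12 16 11)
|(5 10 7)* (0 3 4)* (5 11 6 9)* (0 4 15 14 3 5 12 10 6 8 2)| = 30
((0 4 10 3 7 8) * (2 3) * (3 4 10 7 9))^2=(0 2 7)(4 8 10)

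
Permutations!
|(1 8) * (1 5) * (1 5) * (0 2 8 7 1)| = |(0 2 8)(1 7)| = 6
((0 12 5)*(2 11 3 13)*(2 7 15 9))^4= (0 12 5)(2 7 11 15 3 9 13)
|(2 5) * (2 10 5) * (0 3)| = 2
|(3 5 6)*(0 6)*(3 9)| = 5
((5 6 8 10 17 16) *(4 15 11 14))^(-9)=((4 15 11 14)(5 6 8 10 17 16))^(-9)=(4 14 11 15)(5 10)(6 17)(8 16)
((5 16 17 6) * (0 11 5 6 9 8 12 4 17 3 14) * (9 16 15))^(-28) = (0 17 9)(3 12 5)(4 15 14)(8 11 16)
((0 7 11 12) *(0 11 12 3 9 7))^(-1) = ((3 9 7 12 11))^(-1) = (3 11 12 7 9)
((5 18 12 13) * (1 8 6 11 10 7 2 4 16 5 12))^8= (1 16 7 6 18 4 10 8 5 2 11)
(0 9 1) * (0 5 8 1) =(0 9)(1 5 8) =[9, 5, 2, 3, 4, 8, 6, 7, 1, 0]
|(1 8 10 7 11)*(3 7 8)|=|(1 3 7 11)(8 10)|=4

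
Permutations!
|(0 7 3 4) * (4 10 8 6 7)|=10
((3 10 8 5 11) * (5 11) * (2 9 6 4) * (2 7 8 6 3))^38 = ((2 9 3 10 6 4 7 8 11))^38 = (2 3 6 7 11 9 10 4 8)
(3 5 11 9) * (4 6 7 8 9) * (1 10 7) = [0, 10, 2, 5, 6, 11, 1, 8, 9, 3, 7, 4] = (1 10 7 8 9 3 5 11 4 6)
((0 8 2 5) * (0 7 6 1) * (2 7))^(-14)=((0 8 7 6 1)(2 5))^(-14)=(0 8 7 6 1)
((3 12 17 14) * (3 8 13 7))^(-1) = (3 7 13 8 14 17 12)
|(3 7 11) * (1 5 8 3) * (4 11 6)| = |(1 5 8 3 7 6 4 11)| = 8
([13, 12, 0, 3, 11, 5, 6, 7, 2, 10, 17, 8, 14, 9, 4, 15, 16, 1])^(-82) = [9, 14, 13, 3, 8, 5, 6, 7, 0, 17, 1, 2, 4, 10, 11, 15, 16, 12]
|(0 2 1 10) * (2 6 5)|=6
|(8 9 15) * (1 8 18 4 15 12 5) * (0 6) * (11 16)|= 30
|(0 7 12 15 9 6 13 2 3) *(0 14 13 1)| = 28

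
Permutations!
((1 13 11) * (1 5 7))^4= ((1 13 11 5 7))^4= (1 7 5 11 13)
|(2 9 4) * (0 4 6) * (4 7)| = 6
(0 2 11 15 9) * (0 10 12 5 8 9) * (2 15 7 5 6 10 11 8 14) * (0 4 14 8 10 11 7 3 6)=(0 15 4 14 2 10 12)(3 6 11)(5 8 9 7)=[15, 1, 10, 6, 14, 8, 11, 5, 9, 7, 12, 3, 0, 13, 2, 4]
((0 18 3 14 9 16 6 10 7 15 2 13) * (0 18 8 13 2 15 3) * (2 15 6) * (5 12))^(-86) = (0 13)(2 7 16 10 9 6 14 15 3)(8 18)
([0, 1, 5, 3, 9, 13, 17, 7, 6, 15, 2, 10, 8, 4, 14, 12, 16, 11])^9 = (2 17 12 4)(5 11 8 9)(6 15 13 10)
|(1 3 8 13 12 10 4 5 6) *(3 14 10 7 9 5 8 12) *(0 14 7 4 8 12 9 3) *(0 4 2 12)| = 6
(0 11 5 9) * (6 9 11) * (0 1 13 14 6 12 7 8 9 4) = (0 12 7 8 9 1 13 14 6 4)(5 11) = [12, 13, 2, 3, 0, 11, 4, 8, 9, 1, 10, 5, 7, 14, 6]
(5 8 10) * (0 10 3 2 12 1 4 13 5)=[10, 4, 12, 2, 13, 8, 6, 7, 3, 9, 0, 11, 1, 5]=(0 10)(1 4 13 5 8 3 2 12)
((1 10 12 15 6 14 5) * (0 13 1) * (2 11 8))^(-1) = (0 5 14 6 15 12 10 1 13)(2 8 11)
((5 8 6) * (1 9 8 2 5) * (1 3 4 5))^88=(9)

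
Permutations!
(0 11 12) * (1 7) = (0 11 12)(1 7) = [11, 7, 2, 3, 4, 5, 6, 1, 8, 9, 10, 12, 0]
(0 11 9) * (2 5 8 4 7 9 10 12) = [11, 1, 5, 3, 7, 8, 6, 9, 4, 0, 12, 10, 2] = (0 11 10 12 2 5 8 4 7 9)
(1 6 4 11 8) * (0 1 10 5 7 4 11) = (0 1 6 11 8 10 5 7 4) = [1, 6, 2, 3, 0, 7, 11, 4, 10, 9, 5, 8]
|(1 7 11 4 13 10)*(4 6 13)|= 6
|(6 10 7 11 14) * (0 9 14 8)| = 8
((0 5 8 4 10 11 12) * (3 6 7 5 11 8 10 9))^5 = ((0 11 12)(3 6 7 5 10 8 4 9))^5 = (0 12 11)(3 8 7 9 10 6 4 5)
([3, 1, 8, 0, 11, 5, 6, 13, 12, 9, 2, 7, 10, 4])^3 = [3, 1, 10, 0, 13, 5, 6, 11, 2, 9, 12, 4, 8, 7]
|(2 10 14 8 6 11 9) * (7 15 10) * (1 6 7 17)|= |(1 6 11 9 2 17)(7 15 10 14 8)|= 30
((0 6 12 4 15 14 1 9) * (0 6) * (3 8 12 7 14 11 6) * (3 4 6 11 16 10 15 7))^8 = ((1 9 4 7 14)(3 8 12 6)(10 15 16))^8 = (1 7 9 14 4)(10 16 15)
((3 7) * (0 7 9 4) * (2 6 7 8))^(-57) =(0 4 9 3 7 6 2 8)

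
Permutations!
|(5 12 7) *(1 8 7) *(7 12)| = 6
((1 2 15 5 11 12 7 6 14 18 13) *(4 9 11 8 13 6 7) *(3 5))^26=(1 8 3 2 13 5 15)(4 11)(6 18 14)(9 12)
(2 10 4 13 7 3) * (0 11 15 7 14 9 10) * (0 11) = [0, 1, 11, 2, 13, 5, 6, 3, 8, 10, 4, 15, 12, 14, 9, 7] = (2 11 15 7 3)(4 13 14 9 10)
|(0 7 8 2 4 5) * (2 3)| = |(0 7 8 3 2 4 5)| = 7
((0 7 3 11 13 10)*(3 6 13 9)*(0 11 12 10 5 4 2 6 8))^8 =(0 8 7)(2 5 6 4 13)(3 11 12 9 10)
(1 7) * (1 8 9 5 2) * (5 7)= (1 5 2)(7 8 9)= [0, 5, 1, 3, 4, 2, 6, 8, 9, 7]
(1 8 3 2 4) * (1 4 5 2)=[0, 8, 5, 1, 4, 2, 6, 7, 3]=(1 8 3)(2 5)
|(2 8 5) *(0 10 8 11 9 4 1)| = 9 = |(0 10 8 5 2 11 9 4 1)|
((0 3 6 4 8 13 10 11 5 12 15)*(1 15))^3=(0 4 10 12)(1 3 8 11)(5 15 6 13)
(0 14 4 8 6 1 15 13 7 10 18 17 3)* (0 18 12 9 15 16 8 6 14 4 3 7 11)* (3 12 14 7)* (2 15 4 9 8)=[9, 16, 15, 18, 6, 5, 1, 10, 7, 4, 14, 0, 8, 11, 12, 13, 2, 3, 17]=(0 9 4 6 1 16 2 15 13 11)(3 18 17)(7 10 14 12 8)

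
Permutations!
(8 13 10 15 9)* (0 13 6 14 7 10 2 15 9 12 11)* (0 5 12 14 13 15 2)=[15, 1, 2, 3, 4, 12, 13, 10, 6, 8, 9, 5, 11, 0, 7, 14]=(0 15 14 7 10 9 8 6 13)(5 12 11)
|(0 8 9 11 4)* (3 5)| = 10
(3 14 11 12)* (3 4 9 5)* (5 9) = (3 14 11 12 4 5) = [0, 1, 2, 14, 5, 3, 6, 7, 8, 9, 10, 12, 4, 13, 11]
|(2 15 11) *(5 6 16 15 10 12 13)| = |(2 10 12 13 5 6 16 15 11)| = 9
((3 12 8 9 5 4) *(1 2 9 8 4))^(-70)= (1 9)(2 5)(3 4 12)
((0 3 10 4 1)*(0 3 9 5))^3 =((0 9 5)(1 3 10 4))^3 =(1 4 10 3)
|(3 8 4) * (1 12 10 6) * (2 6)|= |(1 12 10 2 6)(3 8 4)|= 15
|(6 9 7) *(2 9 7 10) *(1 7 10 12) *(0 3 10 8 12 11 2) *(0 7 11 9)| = 10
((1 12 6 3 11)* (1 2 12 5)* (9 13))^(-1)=(1 5)(2 11 3 6 12)(9 13)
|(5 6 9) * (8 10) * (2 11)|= |(2 11)(5 6 9)(8 10)|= 6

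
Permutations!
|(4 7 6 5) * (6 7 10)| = 4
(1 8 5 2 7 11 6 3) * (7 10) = (1 8 5 2 10 7 11 6 3) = [0, 8, 10, 1, 4, 2, 3, 11, 5, 9, 7, 6]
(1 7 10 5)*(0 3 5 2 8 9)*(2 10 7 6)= (10)(0 3 5 1 6 2 8 9)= [3, 6, 8, 5, 4, 1, 2, 7, 9, 0, 10]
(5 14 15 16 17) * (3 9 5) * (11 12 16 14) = [0, 1, 2, 9, 4, 11, 6, 7, 8, 5, 10, 12, 16, 13, 15, 14, 17, 3] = (3 9 5 11 12 16 17)(14 15)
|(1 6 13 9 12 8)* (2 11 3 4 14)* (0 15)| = |(0 15)(1 6 13 9 12 8)(2 11 3 4 14)| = 30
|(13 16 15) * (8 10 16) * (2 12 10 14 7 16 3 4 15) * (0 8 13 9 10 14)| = 10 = |(0 8)(2 12 14 7 16)(3 4 15 9 10)|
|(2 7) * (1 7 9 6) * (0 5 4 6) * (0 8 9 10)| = |(0 5 4 6 1 7 2 10)(8 9)| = 8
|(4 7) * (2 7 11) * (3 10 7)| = |(2 3 10 7 4 11)| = 6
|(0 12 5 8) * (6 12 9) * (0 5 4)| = |(0 9 6 12 4)(5 8)| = 10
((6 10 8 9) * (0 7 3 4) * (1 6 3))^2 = (0 1 10 9 4 7 6 8 3)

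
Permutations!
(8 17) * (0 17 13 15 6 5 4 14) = (0 17 8 13 15 6 5 4 14) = [17, 1, 2, 3, 14, 4, 5, 7, 13, 9, 10, 11, 12, 15, 0, 6, 16, 8]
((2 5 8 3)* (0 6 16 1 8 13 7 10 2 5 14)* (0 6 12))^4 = (1 13 14 8 7 6 3 10 16 5 2)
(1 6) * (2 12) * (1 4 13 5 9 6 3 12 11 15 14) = (1 3 12 2 11 15 14)(4 13 5 9 6) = [0, 3, 11, 12, 13, 9, 4, 7, 8, 6, 10, 15, 2, 5, 1, 14]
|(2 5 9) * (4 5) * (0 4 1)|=|(0 4 5 9 2 1)|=6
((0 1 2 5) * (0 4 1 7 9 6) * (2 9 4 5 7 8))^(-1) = (0 6 9 1 4 7 2 8)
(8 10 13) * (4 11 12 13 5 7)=(4 11 12 13 8 10 5 7)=[0, 1, 2, 3, 11, 7, 6, 4, 10, 9, 5, 12, 13, 8]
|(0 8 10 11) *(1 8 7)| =|(0 7 1 8 10 11)| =6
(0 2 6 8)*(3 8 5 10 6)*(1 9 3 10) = (0 2 10 6 5 1 9 3 8) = [2, 9, 10, 8, 4, 1, 5, 7, 0, 3, 6]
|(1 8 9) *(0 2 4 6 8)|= 7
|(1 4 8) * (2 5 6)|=3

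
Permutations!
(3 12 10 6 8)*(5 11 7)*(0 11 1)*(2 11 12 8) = (0 12 10 6 2 11 7 5 1)(3 8) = [12, 0, 11, 8, 4, 1, 2, 5, 3, 9, 6, 7, 10]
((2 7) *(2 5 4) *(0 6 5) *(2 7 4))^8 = ((0 6 5 2 4 7))^8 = (0 5 4)(2 7 6)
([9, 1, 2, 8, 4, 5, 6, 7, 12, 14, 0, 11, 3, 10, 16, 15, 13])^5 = [10, 1, 2, 12, 4, 5, 6, 7, 3, 0, 13, 11, 8, 16, 9, 15, 14]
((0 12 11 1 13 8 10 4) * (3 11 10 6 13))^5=((0 12 10 4)(1 3 11)(6 13 8))^5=(0 12 10 4)(1 11 3)(6 8 13)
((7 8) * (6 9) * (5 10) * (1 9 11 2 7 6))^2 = (2 8 11 7 6)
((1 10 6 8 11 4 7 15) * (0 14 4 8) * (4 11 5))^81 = (0 5 1 14 4 10 11 7 6 8 15)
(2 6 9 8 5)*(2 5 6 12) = (2 12)(6 9 8) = [0, 1, 12, 3, 4, 5, 9, 7, 6, 8, 10, 11, 2]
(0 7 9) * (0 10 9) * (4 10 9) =(0 7)(4 10) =[7, 1, 2, 3, 10, 5, 6, 0, 8, 9, 4]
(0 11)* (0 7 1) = (0 11 7 1) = [11, 0, 2, 3, 4, 5, 6, 1, 8, 9, 10, 7]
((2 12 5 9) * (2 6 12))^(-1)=(5 12 6 9)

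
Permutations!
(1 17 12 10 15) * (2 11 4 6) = (1 17 12 10 15)(2 11 4 6) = [0, 17, 11, 3, 6, 5, 2, 7, 8, 9, 15, 4, 10, 13, 14, 1, 16, 12]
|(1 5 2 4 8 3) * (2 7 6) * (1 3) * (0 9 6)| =|(0 9 6 2 4 8 1 5 7)| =9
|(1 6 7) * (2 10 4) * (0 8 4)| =15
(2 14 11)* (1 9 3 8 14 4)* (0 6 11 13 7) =(0 6 11 2 4 1 9 3 8 14 13 7) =[6, 9, 4, 8, 1, 5, 11, 0, 14, 3, 10, 2, 12, 7, 13]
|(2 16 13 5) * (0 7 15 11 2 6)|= 9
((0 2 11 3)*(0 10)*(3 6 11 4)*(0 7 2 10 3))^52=(11)(0 7 4 10 2)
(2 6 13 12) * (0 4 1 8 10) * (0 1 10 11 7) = (0 4 10 1 8 11 7)(2 6 13 12) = [4, 8, 6, 3, 10, 5, 13, 0, 11, 9, 1, 7, 2, 12]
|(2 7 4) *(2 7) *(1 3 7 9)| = |(1 3 7 4 9)| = 5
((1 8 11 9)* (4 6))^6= (1 11)(8 9)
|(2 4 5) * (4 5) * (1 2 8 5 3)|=|(1 2 3)(5 8)|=6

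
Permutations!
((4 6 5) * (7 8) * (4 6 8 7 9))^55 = (4 8 9)(5 6)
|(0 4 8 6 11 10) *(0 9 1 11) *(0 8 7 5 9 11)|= 6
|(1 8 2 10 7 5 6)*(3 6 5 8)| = |(1 3 6)(2 10 7 8)| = 12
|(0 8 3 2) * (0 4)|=|(0 8 3 2 4)|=5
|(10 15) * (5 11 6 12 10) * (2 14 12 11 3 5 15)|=4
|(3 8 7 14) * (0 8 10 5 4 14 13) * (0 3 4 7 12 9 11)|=10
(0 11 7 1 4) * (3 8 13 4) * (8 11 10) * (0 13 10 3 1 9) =[3, 1, 2, 11, 13, 5, 6, 9, 10, 0, 8, 7, 12, 4] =(0 3 11 7 9)(4 13)(8 10)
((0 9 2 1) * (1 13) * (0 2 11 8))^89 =((0 9 11 8)(1 2 13))^89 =(0 9 11 8)(1 13 2)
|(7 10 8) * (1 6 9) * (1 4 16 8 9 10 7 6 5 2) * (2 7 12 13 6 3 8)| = |(1 5 7 12 13 6 10 9 4 16 2)(3 8)| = 22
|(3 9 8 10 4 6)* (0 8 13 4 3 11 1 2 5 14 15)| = 14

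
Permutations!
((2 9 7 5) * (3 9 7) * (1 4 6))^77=((1 4 6)(2 7 5)(3 9))^77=(1 6 4)(2 5 7)(3 9)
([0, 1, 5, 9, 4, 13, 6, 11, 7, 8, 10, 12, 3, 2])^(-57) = [0, 1, 2, 7, 4, 5, 6, 3, 12, 11, 10, 9, 8, 13]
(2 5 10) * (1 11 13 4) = [0, 11, 5, 3, 1, 10, 6, 7, 8, 9, 2, 13, 12, 4] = (1 11 13 4)(2 5 10)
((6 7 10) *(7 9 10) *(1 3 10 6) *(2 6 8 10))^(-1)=(1 10 8 9 6 2 3)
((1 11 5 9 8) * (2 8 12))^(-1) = (1 8 2 12 9 5 11)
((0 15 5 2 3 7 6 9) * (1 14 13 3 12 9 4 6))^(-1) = ((0 15 5 2 12 9)(1 14 13 3 7)(4 6))^(-1) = (0 9 12 2 5 15)(1 7 3 13 14)(4 6)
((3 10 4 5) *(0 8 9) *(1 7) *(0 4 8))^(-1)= ((1 7)(3 10 8 9 4 5))^(-1)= (1 7)(3 5 4 9 8 10)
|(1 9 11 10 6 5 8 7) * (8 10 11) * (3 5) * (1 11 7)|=12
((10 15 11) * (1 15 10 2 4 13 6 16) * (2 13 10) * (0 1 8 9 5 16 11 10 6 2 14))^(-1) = (0 14 10 15 1)(2 13 11 6 4)(5 9 8 16)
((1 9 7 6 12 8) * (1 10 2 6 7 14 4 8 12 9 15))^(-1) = ((1 15)(2 6 9 14 4 8 10))^(-1) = (1 15)(2 10 8 4 14 9 6)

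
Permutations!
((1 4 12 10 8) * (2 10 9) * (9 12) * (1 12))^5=((1 4 9 2 10 8 12))^5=(1 8 2 4 12 10 9)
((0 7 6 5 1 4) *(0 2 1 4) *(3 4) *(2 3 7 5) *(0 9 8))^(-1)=((0 5 7 6 2 1 9 8)(3 4))^(-1)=(0 8 9 1 2 6 7 5)(3 4)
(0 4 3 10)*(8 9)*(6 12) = (0 4 3 10)(6 12)(8 9) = [4, 1, 2, 10, 3, 5, 12, 7, 9, 8, 0, 11, 6]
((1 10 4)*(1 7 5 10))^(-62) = ((4 7 5 10))^(-62) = (4 5)(7 10)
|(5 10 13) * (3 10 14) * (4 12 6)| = |(3 10 13 5 14)(4 12 6)| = 15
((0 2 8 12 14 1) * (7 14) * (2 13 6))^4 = (0 8 1 2 14 6 7 13 12)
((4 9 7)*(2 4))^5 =(2 4 9 7)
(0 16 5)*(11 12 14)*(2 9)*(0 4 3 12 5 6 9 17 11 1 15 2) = [16, 15, 17, 12, 3, 4, 9, 7, 8, 0, 10, 5, 14, 13, 1, 2, 6, 11] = (0 16 6 9)(1 15 2 17 11 5 4 3 12 14)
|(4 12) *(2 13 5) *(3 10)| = |(2 13 5)(3 10)(4 12)| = 6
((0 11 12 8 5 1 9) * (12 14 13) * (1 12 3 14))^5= (0 11 1 9)(3 13 14)(5 8 12)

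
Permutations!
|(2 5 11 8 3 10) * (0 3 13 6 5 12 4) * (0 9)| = 35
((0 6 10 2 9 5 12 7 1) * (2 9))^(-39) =(0 6 10 9 5 12 7 1) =((0 6 10 9 5 12 7 1))^(-39)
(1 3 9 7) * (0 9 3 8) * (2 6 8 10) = [9, 10, 6, 3, 4, 5, 8, 1, 0, 7, 2] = (0 9 7 1 10 2 6 8)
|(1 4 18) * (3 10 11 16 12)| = |(1 4 18)(3 10 11 16 12)| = 15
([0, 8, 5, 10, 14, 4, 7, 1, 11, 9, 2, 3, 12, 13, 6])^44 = [0, 1, 2, 3, 4, 5, 6, 7, 8, 9, 10, 11, 12, 13, 14]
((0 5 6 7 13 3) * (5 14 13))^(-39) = ((0 14 13 3)(5 6 7))^(-39) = (0 14 13 3)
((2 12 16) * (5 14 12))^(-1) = ((2 5 14 12 16))^(-1) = (2 16 12 14 5)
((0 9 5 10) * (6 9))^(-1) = ((0 6 9 5 10))^(-1) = (0 10 5 9 6)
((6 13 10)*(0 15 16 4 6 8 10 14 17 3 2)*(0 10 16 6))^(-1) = ((0 15 6 13 14 17 3 2 10 8 16 4))^(-1) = (0 4 16 8 10 2 3 17 14 13 6 15)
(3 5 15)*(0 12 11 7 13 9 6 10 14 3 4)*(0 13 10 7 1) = (0 12 11 1)(3 5 15 4 13 9 6 7 10 14) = [12, 0, 2, 5, 13, 15, 7, 10, 8, 6, 14, 1, 11, 9, 3, 4]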